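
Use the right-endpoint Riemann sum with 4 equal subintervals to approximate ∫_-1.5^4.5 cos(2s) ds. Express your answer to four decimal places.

Δs = (4.5 − (-1.5))/4 = 1.5.
Right endpoints: 0, 1.5, 3, 4.5.
f(0) ≈ 1.0000, f(1.5) ≈ -0.9900, f(3) ≈ 0.9602, f(4.5) ≈ -0.9111.
Sum = Δs · [f(0) + f(1.5) + f(3) + f(4.5)].
Sum ≈ 0.0886.

0.0886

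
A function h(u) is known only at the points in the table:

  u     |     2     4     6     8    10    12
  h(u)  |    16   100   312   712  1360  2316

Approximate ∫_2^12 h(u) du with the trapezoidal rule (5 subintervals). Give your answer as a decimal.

7300

Δu = 2.
T_5 = (2/2)·[16 + 2·100 + 2·312 + 2·712 + 2·1360 + 2316] = 7300.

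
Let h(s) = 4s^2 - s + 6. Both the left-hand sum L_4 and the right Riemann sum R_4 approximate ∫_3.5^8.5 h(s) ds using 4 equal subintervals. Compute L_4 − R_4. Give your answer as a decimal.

L_4 = 620.
R_4 = 913.75.
L_4 − R_4 = -293.75.

-293.75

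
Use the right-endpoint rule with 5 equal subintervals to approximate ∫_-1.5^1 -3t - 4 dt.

Δt = (1 − (-1.5))/5 = 0.5.
Right endpoints: -1, -0.5, 0, 0.5, 1.
f(-1) = -1, f(-0.5) = -2.5, f(0) = -4, f(0.5) = -5.5, f(1) = -7.
Sum = Δt · [f(-1) + f(-0.5) + f(0) + f(0.5) + f(1)].
Sum = -10.

-10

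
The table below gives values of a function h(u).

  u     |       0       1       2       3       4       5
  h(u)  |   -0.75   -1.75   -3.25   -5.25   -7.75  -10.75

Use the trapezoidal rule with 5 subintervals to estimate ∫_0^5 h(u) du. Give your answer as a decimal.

-23.75

Δu = 1.
T_5 = (1/2)·[(-0.75) + 2·(-1.75) + 2·(-3.25) + 2·(-5.25) + 2·(-7.75) + (-10.75)] = -23.75.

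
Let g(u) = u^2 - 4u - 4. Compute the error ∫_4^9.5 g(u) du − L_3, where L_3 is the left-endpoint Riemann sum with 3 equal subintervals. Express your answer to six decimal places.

44.814815

Exact integral: ∫_4^9.5 g(u) du ≈ 93.95833333.
L_3 ≈ 49.14351852.
Error ≈ 93.95833333 − 49.14351852 ≈ 44.814815.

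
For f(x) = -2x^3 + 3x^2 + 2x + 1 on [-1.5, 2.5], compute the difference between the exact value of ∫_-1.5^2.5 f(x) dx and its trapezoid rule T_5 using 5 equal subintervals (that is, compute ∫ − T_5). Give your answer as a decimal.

0

Exact integral: ∫_-1.5^2.5 f(x) dx = 10.
T_5 = 10.
Error = 10 − 10 = 0.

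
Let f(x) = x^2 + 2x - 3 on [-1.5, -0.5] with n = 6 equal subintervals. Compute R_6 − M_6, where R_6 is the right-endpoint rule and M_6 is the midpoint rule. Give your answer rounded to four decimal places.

0.0069

R_6 ≈ -3.912037.
M_6 ≈ -3.918981.
R_6 − M_6 ≈ 0.0069.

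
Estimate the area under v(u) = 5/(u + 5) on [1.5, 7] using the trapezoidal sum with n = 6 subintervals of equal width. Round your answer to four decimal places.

3.0714

Δu = (7 − 1.5)/6 = 11/12.
v(1.5) = 10/13, v(29/12) = 60/89, v(10/3) = 0.6, v(4.25) = 20/37, v(31/6) = 30/61, v(73/12) = 60/133, v(7) = 5/12.
T_6 = (Δu/2)·[v(u_0) + 2v(u_1) + ... + 2v(u_{5}) + v(u_6)].
Sum ≈ 3.0714.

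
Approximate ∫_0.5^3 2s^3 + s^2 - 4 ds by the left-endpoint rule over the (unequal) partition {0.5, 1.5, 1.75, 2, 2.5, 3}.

Subinterval widths: 1, 0.25, 0.25, 0.5, 0.5.
Left endpoints: 0.5, 1.5, 1.75, 2, 2.5.
f(0.5) = -3.5, f(1.5) = 5, f(1.75) = 9.78125, f(2) = 16, f(2.5) = 33.5.
Sum = Σ Δs_i · f(s_i).
Sum = 24.9453125.

24.9453125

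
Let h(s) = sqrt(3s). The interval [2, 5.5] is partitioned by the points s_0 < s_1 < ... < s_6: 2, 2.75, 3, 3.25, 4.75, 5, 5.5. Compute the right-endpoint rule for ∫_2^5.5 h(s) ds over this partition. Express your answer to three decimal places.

Subinterval widths: 0.75, 0.25, 0.25, 1.5, 0.25, 0.5.
Right endpoints: 2.75, 3, 3.25, 4.75, 5, 5.5.
h(2.75) ≈ 2.872, h(3) ≈ 3.000, h(3.25) ≈ 3.122, h(4.75) ≈ 3.775, h(5) ≈ 3.873, h(5.5) ≈ 4.062.
Sum = Σ Δs_i · h(s_i).
Sum ≈ 12.346.

12.346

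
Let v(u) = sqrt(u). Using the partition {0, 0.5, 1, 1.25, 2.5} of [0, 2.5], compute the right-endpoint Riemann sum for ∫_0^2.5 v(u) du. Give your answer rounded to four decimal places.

Subinterval widths: 0.5, 0.5, 0.25, 1.25.
Right endpoints: 0.5, 1, 1.25, 2.5.
v(0.5) ≈ 0.7071, v(1) ≈ 1.0000, v(1.25) ≈ 1.1180, v(2.5) ≈ 1.5811.
Sum = Σ Δu_i · v(u_i).
Sum ≈ 3.1095.

3.1095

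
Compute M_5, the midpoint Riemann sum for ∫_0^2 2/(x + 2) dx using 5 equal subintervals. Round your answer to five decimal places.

1.38382

Δx = (2 − 0)/5 = 0.4.
Midpoints: 0.2, 0.6, 1, 1.4, 1.8.
f(0.2) = 10/11, f(0.6) = 10/13, f(1) = 2/3, f(1.4) = 10/17, f(1.8) = 10/19.
Sum = Δx · [f(0.2) + f(0.6) + f(1) + f(1.4) + f(1.8)].
Sum ≈ 1.38382.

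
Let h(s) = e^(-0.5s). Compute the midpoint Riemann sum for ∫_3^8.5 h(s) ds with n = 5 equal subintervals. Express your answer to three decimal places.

Δs = (8.5 − 3)/5 = 1.1.
Midpoints: 3.55, 4.65, 5.75, 6.85, 7.95.
h(3.55) ≈ 0.169, h(4.65) ≈ 0.098, h(5.75) ≈ 0.056, h(6.85) ≈ 0.033, h(7.95) ≈ 0.019.
Sum = Δs · [h(3.55) + h(4.65) + h(5.75) + h(6.85) + h(7.95)].
Sum ≈ 0.413.

0.413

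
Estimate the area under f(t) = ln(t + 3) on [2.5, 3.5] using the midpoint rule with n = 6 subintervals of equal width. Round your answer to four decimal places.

Δt = (3.5 − 2.5)/6 = 1/6.
Midpoints: 31/12, 2.75, 35/12, 37/12, 3.25, 41/12.
f(31/12) ≈ 1.7198, f(2.75) ≈ 1.7492, f(35/12) ≈ 1.7778, f(37/12) ≈ 1.8056, f(3.25) ≈ 1.8326, f(41/12) ≈ 1.8589.
Sum = Δt · [f(31/12) + f(2.75) + f(35/12) + ...].
Sum ≈ 1.7906.

1.7906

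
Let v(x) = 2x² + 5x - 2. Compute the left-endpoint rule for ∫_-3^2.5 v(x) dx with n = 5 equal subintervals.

0.66

Δx = (2.5 − (-3))/5 = 1.1.
Left endpoints: -3, -1.9, -0.8, 0.3, 1.4.
v(-3) = 1, v(-1.9) = -4.28, v(-0.8) = -4.72, v(0.3) = -0.32, v(1.4) = 8.92.
Sum = Δx · [v(-3) + v(-1.9) + v(-0.8) + v(0.3) + v(1.4)].
Sum = 0.66.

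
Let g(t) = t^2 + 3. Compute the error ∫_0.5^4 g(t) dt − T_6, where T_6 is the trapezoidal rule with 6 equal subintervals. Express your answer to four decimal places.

Exact integral: ∫_0.5^4 g(t) dt ≈ 31.791667.
T_6 ≈ 31.990162.
Error ≈ 31.791667 − 31.990162 ≈ -0.1985.

-0.1985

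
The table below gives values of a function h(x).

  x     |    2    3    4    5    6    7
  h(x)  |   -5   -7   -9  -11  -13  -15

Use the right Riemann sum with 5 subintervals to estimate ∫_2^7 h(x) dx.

-55

Δx = 1.
Sum = 1·[(-7) + (-9) + (-11) + (-13) + (-15)] = -55.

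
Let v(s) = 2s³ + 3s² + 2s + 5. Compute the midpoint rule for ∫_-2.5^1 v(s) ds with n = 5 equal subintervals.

Δs = (1 − (-2.5))/5 = 0.7.
Midpoints: -2.15, -1.45, -0.75, -0.05, 0.65.
v(-2.15) = -5.30925, v(-1.45) = 2.31025, v(-0.75) = 4.34375, v(-0.05) = 4.90725, v(0.65) = 8.11675.
Sum = Δs · [v(-2.15) + v(-1.45) + v(-0.75) + v(-0.05) + v(0.65)].
Sum = 10.058125.

10.058125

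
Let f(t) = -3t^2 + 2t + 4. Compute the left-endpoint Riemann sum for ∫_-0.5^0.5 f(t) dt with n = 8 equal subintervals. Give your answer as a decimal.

Δt = (0.5 − (-0.5))/8 = 0.125.
Left endpoints: -0.5, -0.375, -0.25, -0.125, 0, 0.125, 0.25, 0.375.
f(-0.5) = 2.25, f(-0.375) = 2.828125, f(-0.25) = 3.3125, f(-0.125) = 3.703125, f(0) = 4, f(0.125) = 4.203125, f(0.25) = 4.3125, f(0.375) = 4.328125.
Sum = Δt · [f(-0.5) + f(-0.375) + f(-0.25) + ...].
Sum = 3.6171875.

3.6171875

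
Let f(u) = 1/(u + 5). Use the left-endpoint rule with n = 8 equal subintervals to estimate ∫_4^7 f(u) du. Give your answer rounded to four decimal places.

0.2930

Δu = (7 − 4)/8 = 0.375.
Left endpoints: 4, 4.375, 4.75, 5.125, 5.5, 5.875, 6.25, 6.625.
f(4) = 1/9, f(4.375) = 8/75, f(4.75) = 4/39, f(5.125) = 8/81, f(5.5) = 2/21, f(5.875) = 8/87, f(6.25) = 4/45, f(6.625) = 8/93.
Sum = Δu · [f(4) + f(4.375) + f(4.75) + ...].
Sum ≈ 0.2930.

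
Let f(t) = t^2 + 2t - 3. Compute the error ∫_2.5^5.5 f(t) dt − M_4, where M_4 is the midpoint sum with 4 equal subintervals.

Exact integral: ∫_2.5^5.5 f(t) dt = 65.25.
M_4 = 65.109375.
Error = 65.25 − 65.109375 = 0.140625.

0.140625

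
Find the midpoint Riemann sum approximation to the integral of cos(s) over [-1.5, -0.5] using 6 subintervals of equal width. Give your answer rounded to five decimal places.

0.51867

Δs = (-0.5 − (-1.5))/6 = 1/6.
Midpoints: -17/12, -1.25, -13/12, -11/12, -0.75, -7/12.
f(-17/12) ≈ 0.15352, f(-1.25) ≈ 0.31532, f(-13/12) ≈ 0.46839, f(-11/12) ≈ 0.60847, f(-0.75) ≈ 0.73169, f(-7/12) ≈ 0.83463.
Sum = Δs · [f(-17/12) + f(-1.25) + f(-13/12) + ...].
Sum ≈ 0.51867.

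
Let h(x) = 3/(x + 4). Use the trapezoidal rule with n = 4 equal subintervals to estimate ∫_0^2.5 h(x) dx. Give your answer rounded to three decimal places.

1.460

Δx = (2.5 − 0)/4 = 0.625.
h(0) = 0.75, h(0.625) = 24/37, h(1.25) = 4/7, h(1.875) = 24/47, h(2.5) = 6/13.
T_4 = (Δx/2)·[h(x_0) + 2h(x_1) + 2h(x_2) + 2h(x_3) + h(x_4)].
Sum ≈ 1.460.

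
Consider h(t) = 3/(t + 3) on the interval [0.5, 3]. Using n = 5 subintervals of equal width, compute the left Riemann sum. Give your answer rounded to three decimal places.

1.710

Δt = (3 − 0.5)/5 = 0.5.
Left endpoints: 0.5, 1, 1.5, 2, 2.5.
h(0.5) = 6/7, h(1) = 0.75, h(1.5) = 2/3, h(2) = 0.6, h(2.5) = 6/11.
Sum = Δt · [h(0.5) + h(1) + h(1.5) + h(2) + h(2.5)].
Sum ≈ 1.710.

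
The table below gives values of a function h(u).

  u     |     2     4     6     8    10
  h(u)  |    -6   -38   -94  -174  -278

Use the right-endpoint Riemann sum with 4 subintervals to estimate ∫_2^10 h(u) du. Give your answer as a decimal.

-1168

Δu = 2.
Sum = 2·[(-38) + (-94) + (-174) + (-278)] = -1168.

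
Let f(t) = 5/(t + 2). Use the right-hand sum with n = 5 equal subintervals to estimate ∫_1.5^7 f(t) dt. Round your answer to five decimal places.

Δt = (7 − 1.5)/5 = 1.1.
Right endpoints: 2.6, 3.7, 4.8, 5.9, 7.
f(2.6) = 25/23, f(3.7) = 50/57, f(4.8) = 25/34, f(5.9) = 50/79, f(7) = 5/9.
Sum = Δt · [f(2.6) + f(3.7) + f(4.8) + f(5.9) + f(7)].
Sum ≈ 4.27670.

4.27670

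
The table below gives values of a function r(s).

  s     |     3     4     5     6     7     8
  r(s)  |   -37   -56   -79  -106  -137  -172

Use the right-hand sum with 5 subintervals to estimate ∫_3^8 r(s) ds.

Δs = 1.
Sum = 1·[(-56) + (-79) + (-106) + (-137) + (-172)] = -550.

-550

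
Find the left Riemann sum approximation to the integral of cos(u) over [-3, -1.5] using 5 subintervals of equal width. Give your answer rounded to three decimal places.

-1.009

Δu = (-1.5 − (-3))/5 = 0.3.
Left endpoints: -3, -2.7, -2.4, -2.1, -1.8.
f(-3) ≈ -0.990, f(-2.7) ≈ -0.904, f(-2.4) ≈ -0.737, f(-2.1) ≈ -0.505, f(-1.8) ≈ -0.227.
Sum = Δu · [f(-3) + f(-2.7) + f(-2.4) + f(-2.1) + f(-1.8)].
Sum ≈ -1.009.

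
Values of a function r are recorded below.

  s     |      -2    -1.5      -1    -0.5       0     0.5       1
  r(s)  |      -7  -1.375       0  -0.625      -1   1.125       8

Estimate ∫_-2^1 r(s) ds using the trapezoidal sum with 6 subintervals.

-0.6875

Δs = 0.5.
T_6 = (0.5/2)·[(-7) + 2·(-1.375) + 2·0 + 2·(-0.625) + 2·(-1) + 2·1.125 + 8] = -0.6875.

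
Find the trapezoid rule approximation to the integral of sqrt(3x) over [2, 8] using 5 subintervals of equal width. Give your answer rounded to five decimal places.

Δx = (8 − 2)/5 = 1.2.
f(2) ≈ 2.44949, f(3.2) ≈ 3.09839, f(4.4) ≈ 3.63318, f(5.6) ≈ 4.09878, f(6.8) ≈ 4.51664, f(8) ≈ 4.89898.
T_5 = (Δx/2)·[f(x_0) + 2f(x_1) + ... + 2f(x_{4}) + f(x_5)].
Sum ≈ 22.82546.

22.82546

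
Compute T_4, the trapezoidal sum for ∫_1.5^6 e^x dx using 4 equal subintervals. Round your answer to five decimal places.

Δx = (6 − 1.5)/4 = 1.125.
f(1.5) ≈ 4.48169, f(2.625) ≈ 13.80457, f(3.75) ≈ 42.52108, f(4.875) ≈ 130.97415, f(6) ≈ 403.42879.
T_4 = (Δx/2)·[f(x_0) + 2f(x_1) + 2f(x_2) + 2f(x_3) + f(x_4)].
Sum ≈ 440.16193.

440.16193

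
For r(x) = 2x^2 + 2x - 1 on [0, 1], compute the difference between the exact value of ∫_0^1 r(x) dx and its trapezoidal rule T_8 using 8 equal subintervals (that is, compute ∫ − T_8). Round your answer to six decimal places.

-0.005208

Exact integral: ∫_0^1 r(x) dx ≈ 0.66666667.
T_8 = 0.671875.
Error ≈ 0.66666667 − 0.671875 ≈ -0.005208.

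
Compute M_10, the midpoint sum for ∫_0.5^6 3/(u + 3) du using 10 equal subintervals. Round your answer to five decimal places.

2.83078

Δu = (6 − 0.5)/10 = 0.55.
Midpoints: 0.775, 1.325, 1.875, 2.425, 2.975, 3.525, 4.075, 4.625, 5.175, 5.725.
f(0.775) = 120/151, f(1.325) = 120/173, f(1.875) = 8/13, f(2.425) = 120/217, f(2.975) = 120/239, f(3.525) = 40/87, f(4.075) = 120/283, f(4.625) = 24/61, f(5.175) = 40/109, f(5.725) = 120/349.
Sum = Δu · [f(0.775) + f(1.325) + f(1.875) + ...].
Sum ≈ 2.83078.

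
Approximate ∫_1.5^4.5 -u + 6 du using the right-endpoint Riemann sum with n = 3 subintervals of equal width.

7.5

Δu = (4.5 − 1.5)/3 = 1.
Right endpoints: 2.5, 3.5, 4.5.
f(2.5) = 3.5, f(3.5) = 2.5, f(4.5) = 1.5.
Sum = Δu · [f(2.5) + f(3.5) + f(4.5)].
Sum = 7.5.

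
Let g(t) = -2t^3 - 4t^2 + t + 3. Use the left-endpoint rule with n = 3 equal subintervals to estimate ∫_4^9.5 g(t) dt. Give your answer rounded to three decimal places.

-3364.116

Δt = (9.5 − 4)/3 = 11/6.
Left endpoints: 4, 35/6, 23/3.
g(4) = -185, g(35/6) = -56621/108, g(23/3) = -30394/27.
Sum = Δt · [g(4) + g(35/6) + g(23/3)].
Sum ≈ -3364.116.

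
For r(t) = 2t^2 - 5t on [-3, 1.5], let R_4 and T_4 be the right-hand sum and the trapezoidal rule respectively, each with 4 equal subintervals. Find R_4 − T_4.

-20.25

R_4 = 18.7734375.
T_4 = 39.0234375.
R_4 − T_4 = -20.25.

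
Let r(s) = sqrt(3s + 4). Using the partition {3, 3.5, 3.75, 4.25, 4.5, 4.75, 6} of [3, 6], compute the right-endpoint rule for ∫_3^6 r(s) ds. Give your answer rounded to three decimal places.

12.903

Subinterval widths: 0.5, 0.25, 0.5, 0.25, 0.25, 1.25.
Right endpoints: 3.5, 3.75, 4.25, 4.5, 4.75, 6.
r(3.5) ≈ 3.808, r(3.75) ≈ 3.905, r(4.25) ≈ 4.093, r(4.5) ≈ 4.183, r(4.75) ≈ 4.272, r(6) ≈ 4.690.
Sum = Σ Δs_i · r(s_i).
Sum ≈ 12.903.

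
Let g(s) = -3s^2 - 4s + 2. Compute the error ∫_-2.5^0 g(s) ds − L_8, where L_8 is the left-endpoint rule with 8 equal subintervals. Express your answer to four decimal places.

1.4893

Exact integral: ∫_-2.5^0 g(s) ds = 1.875.
L_8 ≈ 0.385742.
Error ≈ 1.875 − 0.385742 ≈ 1.4893.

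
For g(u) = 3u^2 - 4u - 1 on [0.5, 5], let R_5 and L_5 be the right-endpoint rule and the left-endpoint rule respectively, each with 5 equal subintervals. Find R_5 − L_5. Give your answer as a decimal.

50.625

R_5 = 98.01.
L_5 = 47.385.
R_5 − L_5 = 50.625.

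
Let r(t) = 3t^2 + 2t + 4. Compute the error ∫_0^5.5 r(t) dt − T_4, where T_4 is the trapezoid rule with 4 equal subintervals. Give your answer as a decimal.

Exact integral: ∫_0^5.5 r(t) dt = 218.625.
T_4 = 223.82421875.
Error = 218.625 − 223.82421875 = -5.19921875.

-5.19921875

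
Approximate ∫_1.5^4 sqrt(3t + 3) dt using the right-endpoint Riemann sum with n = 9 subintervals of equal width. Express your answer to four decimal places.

Δt = (4 − 1.5)/9 = 5/18.
Right endpoints: 16/9, 37/18, 7/3, 47/18, 26/9, 19/6, 31/9, 67/18, 4.
f(16/9) ≈ 2.8868, f(37/18) ≈ 3.0277, f(7/3) ≈ 3.1623, f(47/18) ≈ 3.2914, f(26/9) ≈ 3.4157, f(19/6) ≈ 3.5355, f(31/9) ≈ 3.6515, f(67/18) ≈ 3.7639, f(4) ≈ 3.8730.
Sum = Δt · [f(16/9) + f(37/18) + f(7/3) + ...].
Sum ≈ 8.5021.

8.5021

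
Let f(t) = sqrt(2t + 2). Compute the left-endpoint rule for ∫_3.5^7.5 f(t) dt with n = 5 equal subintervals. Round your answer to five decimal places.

13.91019

Δt = (7.5 − 3.5)/5 = 0.8.
Left endpoints: 3.5, 4.3, 5.1, 5.9, 6.7.
f(3.5) ≈ 3.00000, f(4.3) ≈ 3.25576, f(5.1) ≈ 3.49285, f(5.9) ≈ 3.71484, f(6.7) ≈ 3.92428.
Sum = Δt · [f(3.5) + f(4.3) + f(5.1) + f(5.9) + f(6.7)].
Sum ≈ 13.91019.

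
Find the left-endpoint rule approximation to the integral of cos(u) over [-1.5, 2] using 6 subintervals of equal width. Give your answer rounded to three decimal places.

Δu = (2 − (-1.5))/6 = 7/12.
Left endpoints: -1.5, -11/12, -1/3, 0.25, 5/6, 17/12.
f(-1.5) ≈ 0.071, f(-11/12) ≈ 0.608, f(-1/3) ≈ 0.945, f(0.25) ≈ 0.969, f(5/6) ≈ 0.672, f(17/12) ≈ 0.154.
Sum = Δu · [f(-1.5) + f(-11/12) + f(-1/3) + ...].
Sum ≈ 1.994.

1.994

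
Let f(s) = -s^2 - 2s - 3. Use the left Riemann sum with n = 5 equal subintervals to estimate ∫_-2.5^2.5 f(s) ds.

-21.25

Δs = (2.5 − (-2.5))/5 = 1.
Left endpoints: -2.5, -1.5, -0.5, 0.5, 1.5.
f(-2.5) = -4.25, f(-1.5) = -2.25, f(-0.5) = -2.25, f(0.5) = -4.25, f(1.5) = -8.25.
Sum = Δs · [f(-2.5) + f(-1.5) + f(-0.5) + f(0.5) + f(1.5)].
Sum = -21.25.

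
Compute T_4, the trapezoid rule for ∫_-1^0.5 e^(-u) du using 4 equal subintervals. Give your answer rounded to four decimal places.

Δu = (0.5 − (-1))/4 = 0.375.
f(-1) ≈ 2.7183, f(-0.625) ≈ 1.8682, f(-0.25) ≈ 1.2840, f(0.125) ≈ 0.8825, f(0.5) ≈ 0.6065.
T_4 = (Δu/2)·[f(u_0) + 2f(u_1) + 2f(u_2) + 2f(u_3) + f(u_4)].
Sum ≈ 2.1364.

2.1364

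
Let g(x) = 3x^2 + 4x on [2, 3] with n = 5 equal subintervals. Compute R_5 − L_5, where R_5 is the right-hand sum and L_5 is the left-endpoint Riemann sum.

R_5 = 30.92.
L_5 = 27.12.
R_5 − L_5 = 3.8.

3.8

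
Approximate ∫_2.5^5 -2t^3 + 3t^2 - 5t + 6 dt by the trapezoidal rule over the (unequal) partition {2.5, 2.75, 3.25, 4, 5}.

-221.1328125

Subinterval widths: 0.25, 0.5, 0.75, 1.
f(2.5) = -19, f(2.75) = -26.65625, f(3.25) = -47.21875, f(4) = -94, f(5) = -194.
On each subinterval the trapezoid contributes (Δt_i/2)·[f(t_{i-1}) + f(t_i)].
Sum = -221.1328125.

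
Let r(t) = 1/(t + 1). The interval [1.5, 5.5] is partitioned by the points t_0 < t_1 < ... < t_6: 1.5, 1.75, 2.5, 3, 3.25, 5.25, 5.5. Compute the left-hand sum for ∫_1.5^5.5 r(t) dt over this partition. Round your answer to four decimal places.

1.0887

Subinterval widths: 0.25, 0.75, 0.5, 0.25, 2, 0.25.
Left endpoints: 1.5, 1.75, 2.5, 3, 3.25, 5.25.
r(1.5) = 0.4, r(1.75) = 4/11, r(2.5) = 2/7, r(3) = 0.25, r(3.25) = 4/17, r(5.25) = 0.16.
Sum = Σ Δt_i · r(t_i).
Sum ≈ 1.0887.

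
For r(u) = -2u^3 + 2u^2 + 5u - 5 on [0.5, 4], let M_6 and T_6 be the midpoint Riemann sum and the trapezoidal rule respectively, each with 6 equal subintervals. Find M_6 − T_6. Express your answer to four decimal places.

3.4240

M_6 ≈ -62.369068.
T_6 ≈ -65.793113.
M_6 − T_6 ≈ 3.4240.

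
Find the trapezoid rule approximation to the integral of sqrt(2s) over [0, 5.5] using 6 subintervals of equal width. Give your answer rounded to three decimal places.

Δs = (5.5 − 0)/6 = 11/12.
f(0) ≈ 0.000, f(11/12) ≈ 1.354, f(11/6) ≈ 1.915, f(2.75) ≈ 2.345, f(11/3) ≈ 2.708, f(55/12) ≈ 3.028, f(5.5) ≈ 3.317.
T_6 = (Δs/2)·[f(s_0) + 2f(s_1) + ... + 2f(s_{5}) + f(s_6)].
Sum ≈ 11.924.

11.924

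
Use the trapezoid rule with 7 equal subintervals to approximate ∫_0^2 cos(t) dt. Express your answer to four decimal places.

0.9031

Δt = (2 − 0)/7 = 2/7.
f(0) ≈ 1.0000, f(2/7) ≈ 0.9595, f(4/7) ≈ 0.8411, f(6/7) ≈ 0.6546, f(8/7) ≈ 0.4150, f(10/7) ≈ 0.1417, f(12/7) ≈ -0.1430, f(2) ≈ -0.4161.
T_7 = (Δt/2)·[f(t_0) + 2f(t_1) + ... + 2f(t_{6}) + f(t_7)].
Sum ≈ 0.9031.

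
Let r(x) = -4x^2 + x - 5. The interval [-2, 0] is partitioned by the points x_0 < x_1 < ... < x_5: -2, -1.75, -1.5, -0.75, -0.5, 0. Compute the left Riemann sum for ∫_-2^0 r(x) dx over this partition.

Subinterval widths: 0.25, 0.25, 0.75, 0.25, 0.5.
Left endpoints: -2, -1.75, -1.5, -0.75, -0.5.
r(-2) = -23, r(-1.75) = -19, r(-1.5) = -15.5, r(-0.75) = -8, r(-0.5) = -6.5.
Sum = Σ Δx_i · r(x_i).
Sum = -27.375.

-27.375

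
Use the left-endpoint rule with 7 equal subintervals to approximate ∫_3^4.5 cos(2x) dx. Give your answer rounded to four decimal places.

Δx = (4.5 − 3)/7 = 3/14.
Left endpoints: 3, 45/14, 24/7, 51/14, 27/7, 57/14, 30/7.
f(3) ≈ 0.9602, f(45/14) ≈ 0.9895, f(24/7) ≈ 0.8398, f(51/14) ≈ 0.5382, f(27/7) ≈ 0.1392, f(57/14) ≈ -0.2849, f(30/7) ≈ -0.6575.
Sum = Δx · [f(3) + f(45/14) + f(24/7) + ...].
Sum ≈ 0.5410.

0.5410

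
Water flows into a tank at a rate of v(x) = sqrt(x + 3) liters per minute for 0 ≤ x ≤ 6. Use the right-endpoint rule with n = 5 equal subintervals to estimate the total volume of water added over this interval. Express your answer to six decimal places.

15.282090

Δx = (6 − 0)/5 = 1.2.
Right endpoints: 1.2, 2.4, 3.6, 4.8, 6.
v(1.2) ≈ 2.049390, v(2.4) ≈ 2.323790, v(3.6) ≈ 2.569047, v(4.8) ≈ 2.792848, v(6) ≈ 3.000000.
Sum = Δx · [v(1.2) + v(2.4) + v(3.6) + v(4.8) + v(6)].
Sum ≈ 15.282090.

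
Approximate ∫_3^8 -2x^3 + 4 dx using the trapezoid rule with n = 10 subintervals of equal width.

-1994.375

Δx = (8 − 3)/10 = 0.5.
f(3) = -50, f(3.5) = -81.75, f(4) = -124, f(4.5) = -178.25, f(5) = -246, f(5.5) = -328.75, f(6) = -428, f(6.5) = -545.25, f(7) = -682, f(7.5) = -839.75, f(8) = -1020.
T_10 = (Δx/2)·[f(x_0) + 2f(x_1) + ... + 2f(x_{9}) + f(x_10)].
Sum = -1994.375.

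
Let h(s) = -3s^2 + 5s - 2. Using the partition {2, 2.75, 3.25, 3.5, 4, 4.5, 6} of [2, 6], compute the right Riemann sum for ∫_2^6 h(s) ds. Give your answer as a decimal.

Subinterval widths: 0.75, 0.5, 0.25, 0.5, 0.5, 1.5.
Right endpoints: 2.75, 3.25, 3.5, 4, 4.5, 6.
h(2.75) = -10.9375, h(3.25) = -17.4375, h(3.5) = -21.25, h(4) = -30, h(4.5) = -40.25, h(6) = -80.
Sum = Σ Δs_i · h(s_i).
Sum = -177.359375.

-177.359375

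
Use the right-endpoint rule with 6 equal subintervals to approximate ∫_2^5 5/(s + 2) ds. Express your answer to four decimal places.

2.6685

Δs = (5 − 2)/6 = 0.5.
Right endpoints: 2.5, 3, 3.5, 4, 4.5, 5.
f(2.5) = 10/9, f(3) = 1, f(3.5) = 10/11, f(4) = 5/6, f(4.5) = 10/13, f(5) = 5/7.
Sum = Δs · [f(2.5) + f(3) + f(3.5) + ...].
Sum ≈ 2.6685.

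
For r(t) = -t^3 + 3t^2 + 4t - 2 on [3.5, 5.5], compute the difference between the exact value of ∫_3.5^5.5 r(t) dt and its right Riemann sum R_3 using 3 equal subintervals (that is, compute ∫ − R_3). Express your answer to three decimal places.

Exact integral: ∫_3.5^5.5 r(t) dt = -35.75.
R_3 ≈ -57.80556.
Error ≈ -35.75 − (-57.80556) ≈ 22.056.

22.056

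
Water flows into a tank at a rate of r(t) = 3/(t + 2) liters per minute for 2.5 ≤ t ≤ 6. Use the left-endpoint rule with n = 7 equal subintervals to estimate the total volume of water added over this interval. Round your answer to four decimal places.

Δt = (6 − 2.5)/7 = 0.5.
Left endpoints: 2.5, 3, 3.5, 4, 4.5, 5, 5.5.
r(2.5) = 2/3, r(3) = 0.6, r(3.5) = 6/11, r(4) = 0.5, r(4.5) = 6/13, r(5) = 3/7, r(5.5) = 0.4.
Sum = Δt · [r(2.5) + r(3) + r(3.5) + ...].
Sum ≈ 1.8011.

1.8011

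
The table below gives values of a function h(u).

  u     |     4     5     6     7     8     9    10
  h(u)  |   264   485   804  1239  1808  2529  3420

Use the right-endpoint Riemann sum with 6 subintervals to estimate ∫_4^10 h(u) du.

Δu = 1.
Sum = 1·[485 + 804 + 1239 + 1808 + 2529 + 3420] = 10285.

10285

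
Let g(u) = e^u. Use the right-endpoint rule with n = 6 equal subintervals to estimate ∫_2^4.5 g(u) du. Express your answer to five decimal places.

101.03424

Δu = (4.5 − 2)/6 = 5/12.
Right endpoints: 29/12, 17/6, 3.25, 11/3, 49/12, 4.5.
g(29/12) ≈ 11.20844, g(17/6) ≈ 17.00204, g(3.25) ≈ 25.79034, g(11/3) ≈ 39.12128, g(49/12) ≈ 59.34295, g(4.5) ≈ 90.01713.
Sum = Δu · [g(29/12) + g(17/6) + g(3.25) + ...].
Sum ≈ 101.03424.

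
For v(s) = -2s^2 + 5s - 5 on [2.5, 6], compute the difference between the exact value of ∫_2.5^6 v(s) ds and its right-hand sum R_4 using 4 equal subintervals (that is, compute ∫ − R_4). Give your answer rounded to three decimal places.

19.268

Exact integral: ∫_2.5^6 v(s) ds ≈ -76.70833.
R_4 = -95.9765625.
Error ≈ -76.70833 − (-95.9765625) ≈ 19.268.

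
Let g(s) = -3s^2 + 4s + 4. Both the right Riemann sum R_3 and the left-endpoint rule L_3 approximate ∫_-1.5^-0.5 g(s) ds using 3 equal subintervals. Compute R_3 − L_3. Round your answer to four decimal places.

3.3333

R_3 ≈ -1.638889.
L_3 ≈ -4.972222.
R_3 − L_3 ≈ 3.3333.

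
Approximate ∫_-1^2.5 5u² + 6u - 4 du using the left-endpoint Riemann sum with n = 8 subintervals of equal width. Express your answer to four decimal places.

19.6807

Δu = (2.5 − (-1))/8 = 0.4375.
Left endpoints: -1, -0.5625, -0.125, 0.3125, 0.75, 1.1875, 1.625, 2.0625.
f(-1) = -5, f(-0.5625) = -5.79296875, f(-0.125) = -4.671875, f(0.3125) = -1.63671875, f(0.75) = 3.3125, f(1.1875) = 10.17578125, f(1.625) = 18.953125, f(2.0625) = 29.64453125.
Sum = Δu · [f(-1) + f(-0.5625) + f(-0.125) + ...].
Sum ≈ 19.6807.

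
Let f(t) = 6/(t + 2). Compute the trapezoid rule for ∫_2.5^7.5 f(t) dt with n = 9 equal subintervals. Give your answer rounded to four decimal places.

Δt = (7.5 − 2.5)/9 = 5/9.
f(2.5) = 4/3, f(55/18) = 108/91, f(65/18) = 108/101, f(25/6) = 36/37, f(85/18) = 108/121, f(95/18) = 108/131, f(35/6) = 36/47, f(115/18) = 108/151, f(125/18) = 108/161, f(7.5) = 12/19.
T_9 = (Δt/2)·[f(t_0) + 2f(t_1) + ... + 2f(t_{8}) + f(t_9)].
Sum ≈ 4.4892.

4.4892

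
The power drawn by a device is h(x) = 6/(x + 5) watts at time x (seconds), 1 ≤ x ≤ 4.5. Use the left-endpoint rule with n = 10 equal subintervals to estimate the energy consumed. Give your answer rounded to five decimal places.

Δx = (4.5 − 1)/10 = 0.35.
Left endpoints: 1, 1.35, 1.7, 2.05, 2.4, 2.75, 3.1, 3.45, 3.8, 4.15.
h(1) = 1, h(1.35) = 120/127, h(1.7) = 60/67, h(2.05) = 40/47, h(2.4) = 30/37, h(2.75) = 24/31, h(3.1) = 20/27, h(3.45) = 120/169, h(3.8) = 15/22, h(4.15) = 40/61.
Sum = Δx · [h(1) + h(1.35) + h(1.7) + ...].
Sum ≈ 2.82269.

2.82269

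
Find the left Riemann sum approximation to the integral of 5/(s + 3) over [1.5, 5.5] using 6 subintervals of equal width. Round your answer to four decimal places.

Δs = (5.5 − 1.5)/6 = 2/3.
Left endpoints: 1.5, 13/6, 17/6, 3.5, 25/6, 29/6.
f(1.5) = 10/9, f(13/6) = 30/31, f(17/6) = 6/7, f(3.5) = 10/13, f(25/6) = 30/43, f(29/6) = 30/47.
Sum = Δs · [f(1.5) + f(13/6) + f(17/6) + ...].
Sum ≈ 3.3608.

3.3608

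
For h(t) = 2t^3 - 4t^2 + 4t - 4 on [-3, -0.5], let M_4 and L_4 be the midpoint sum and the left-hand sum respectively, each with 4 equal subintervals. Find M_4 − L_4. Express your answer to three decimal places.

M_4 ≈ -102.62207.
L_4 ≈ -137.02148.
M_4 − L_4 ≈ 34.399.

34.399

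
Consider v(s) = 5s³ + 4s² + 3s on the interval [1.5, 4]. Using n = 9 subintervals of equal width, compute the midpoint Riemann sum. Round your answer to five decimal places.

414.40281

Δs = (4 − 1.5)/9 = 5/18.
Midpoints: 59/36, 23/12, 79/36, 89/36, 2.75, 109/36, 119/36, 43/12, 139/36.
v(59/36) = 1757551/46656, v(23/12) = 96163/1728, v(79/36) = 3671051/46656, v(89/36) = 5011501/46656, v(2.75) = 142.484375, v(109/36) = 8609801/46656, v(119/36) = 10927651/46656, v(43/12) = 504863/1728, v(139/36) = 16750751/46656.
Sum = Δs · [v(59/36) + v(23/12) + v(79/36) + ...].
Sum ≈ 414.40281.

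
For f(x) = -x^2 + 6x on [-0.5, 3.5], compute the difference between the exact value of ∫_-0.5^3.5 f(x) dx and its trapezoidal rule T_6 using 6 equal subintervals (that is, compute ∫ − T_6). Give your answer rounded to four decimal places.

0.2963

Exact integral: ∫_-0.5^3.5 f(x) dx ≈ 21.666667.
T_6 ≈ 21.370370.
Error ≈ 21.666667 − 21.370370 ≈ 0.2963.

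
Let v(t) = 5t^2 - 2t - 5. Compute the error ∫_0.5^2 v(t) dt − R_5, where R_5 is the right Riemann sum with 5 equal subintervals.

Exact integral: ∫_0.5^2 v(t) dt = 1.875.
R_5 = 4.35.
Error = 1.875 − 4.35 = -2.475.

-2.475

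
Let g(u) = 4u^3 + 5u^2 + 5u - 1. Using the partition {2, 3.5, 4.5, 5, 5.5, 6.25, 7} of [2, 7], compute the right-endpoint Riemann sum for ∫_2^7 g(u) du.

Subinterval widths: 1.5, 1, 0.5, 0.5, 0.75, 0.75.
Right endpoints: 3.5, 4.5, 5, 5.5, 6.25, 7.
g(3.5) = 249.25, g(4.5) = 487.25, g(5) = 649, g(5.5) = 843.25, g(6.25) = 1202.125, g(7) = 1651.
Sum = Σ Δu_i · g(u_i).
Sum = 3747.09375.

3747.09375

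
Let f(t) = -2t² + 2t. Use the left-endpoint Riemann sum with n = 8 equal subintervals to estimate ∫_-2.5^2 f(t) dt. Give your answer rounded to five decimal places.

-22.27148

Δt = (2 − (-2.5))/8 = 0.5625.
Left endpoints: -2.5, -1.9375, -1.375, -0.8125, -0.25, 0.3125, 0.875, 1.4375.
f(-2.5) = -17.5, f(-1.9375) = -11.3828125, f(-1.375) = -6.53125, f(-0.8125) = -2.9453125, f(-0.25) = -0.625, f(0.3125) = 0.4296875, f(0.875) = 0.21875, f(1.4375) = -1.2578125.
Sum = Δt · [f(-2.5) + f(-1.9375) + f(-1.375) + ...].
Sum ≈ -22.27148.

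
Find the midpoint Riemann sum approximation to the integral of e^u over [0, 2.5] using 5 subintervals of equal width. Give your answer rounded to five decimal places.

Δu = (2.5 − 0)/5 = 0.5.
Midpoints: 0.25, 0.75, 1.25, 1.75, 2.25.
f(0.25) ≈ 1.28403, f(0.75) ≈ 2.11700, f(1.25) ≈ 3.49034, f(1.75) ≈ 5.75460, f(2.25) ≈ 9.48774.
Sum = Δu · [f(0.25) + f(0.75) + f(1.25) + f(1.75) + f(2.25)].
Sum ≈ 11.06685.

11.06685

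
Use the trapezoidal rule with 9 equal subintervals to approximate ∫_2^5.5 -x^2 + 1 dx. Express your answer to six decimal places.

Δx = (5.5 − 2)/9 = 7/18.
f(2) = -3, f(43/18) = -1525/324, f(25/9) = -544/81, f(19/6) = -325/36, f(32/9) = -943/81, f(71/18) = -4717/324, f(13/3) = -160/9, f(85/18) = -6901/324, f(46/9) = -2035/81, f(5.5) = -29.25.
T_9 = (Δx/2)·[f(x_0) + 2f(x_1) + ... + 2f(x_{8}) + f(x_9)].
Sum ≈ -49.379887.

-49.379887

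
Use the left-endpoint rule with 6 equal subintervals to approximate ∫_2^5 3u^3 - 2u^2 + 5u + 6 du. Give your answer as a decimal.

Δu = (5 − 2)/6 = 0.5.
Left endpoints: 2, 2.5, 3, 3.5, 4, 4.5.
f(2) = 32, f(2.5) = 52.875, f(3) = 84, f(3.5) = 127.625, f(4) = 186, f(4.5) = 261.375.
Sum = Δu · [f(2) + f(2.5) + f(3) + ...].
Sum = 371.9375.

371.9375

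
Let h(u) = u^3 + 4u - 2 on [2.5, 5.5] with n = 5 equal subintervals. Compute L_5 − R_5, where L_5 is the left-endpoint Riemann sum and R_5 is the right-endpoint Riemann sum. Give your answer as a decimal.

L_5 = 214.335.
R_5 = 311.985.
L_5 − R_5 = -97.65.

-97.65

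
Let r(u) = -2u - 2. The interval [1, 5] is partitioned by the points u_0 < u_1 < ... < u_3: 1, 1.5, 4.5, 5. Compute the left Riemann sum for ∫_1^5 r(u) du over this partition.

Subinterval widths: 0.5, 3, 0.5.
Left endpoints: 1, 1.5, 4.5.
r(1) = -4, r(1.5) = -5, r(4.5) = -11.
Sum = Σ Δu_i · r(u_i).
Sum = -22.5.

-22.5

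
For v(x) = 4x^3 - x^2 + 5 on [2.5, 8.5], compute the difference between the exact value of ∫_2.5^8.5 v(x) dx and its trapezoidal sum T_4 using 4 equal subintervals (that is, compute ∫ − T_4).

-146.25

Exact integral: ∫_2.5^8.5 v(x) dx = 5011.5.
T_4 = 5157.75.
Error = 5011.5 − 5157.75 = -146.25.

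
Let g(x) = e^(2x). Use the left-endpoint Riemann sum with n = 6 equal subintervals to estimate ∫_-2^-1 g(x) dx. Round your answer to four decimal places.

0.0493

Δx = (-1 − (-2))/6 = 1/6.
Left endpoints: -2, -11/6, -5/3, -1.5, -4/3, -7/6.
g(-2) ≈ 0.0183, g(-11/6) ≈ 0.0256, g(-5/3) ≈ 0.0357, g(-1.5) ≈ 0.0498, g(-4/3) ≈ 0.0695, g(-7/6) ≈ 0.0970.
Sum = Δx · [g(-2) + g(-11/6) + g(-5/3) + ...].
Sum ≈ 0.0493.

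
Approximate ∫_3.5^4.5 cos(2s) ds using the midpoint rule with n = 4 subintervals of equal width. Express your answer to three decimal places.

-0.124

Δs = (4.5 − 3.5)/4 = 0.25.
Midpoints: 3.625, 3.875, 4.125, 4.375.
f(3.625) ≈ 0.568, f(3.875) ≈ 0.104, f(4.125) ≈ -0.386, f(4.375) ≈ -0.781.
Sum = Δs · [f(3.625) + f(3.875) + f(4.125) + f(4.375)].
Sum ≈ -0.124.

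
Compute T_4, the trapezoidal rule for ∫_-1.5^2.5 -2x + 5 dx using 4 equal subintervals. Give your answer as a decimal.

16

Δx = (2.5 − (-1.5))/4 = 1.
f(-1.5) = 8, f(-0.5) = 6, f(0.5) = 4, f(1.5) = 2, f(2.5) = 0.
T_4 = (Δx/2)·[f(x_0) + 2f(x_1) + 2f(x_2) + 2f(x_3) + f(x_4)].
Sum = 16.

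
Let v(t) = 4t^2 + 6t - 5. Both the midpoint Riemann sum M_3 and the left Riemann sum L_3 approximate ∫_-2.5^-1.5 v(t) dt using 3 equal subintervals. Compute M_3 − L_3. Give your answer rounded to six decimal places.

-1.777778

M_3 ≈ -0.70370370.
L_3 ≈ 1.07407407.
M_3 − L_3 ≈ -1.777778.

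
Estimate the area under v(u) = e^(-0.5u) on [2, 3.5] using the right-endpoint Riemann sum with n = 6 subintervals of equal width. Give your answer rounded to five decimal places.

0.36445

Δu = (3.5 − 2)/6 = 0.25.
Right endpoints: 2.25, 2.5, 2.75, 3, 3.25, 3.5.
v(2.25) ≈ 0.32465, v(2.5) ≈ 0.28650, v(2.75) ≈ 0.25284, v(3) ≈ 0.22313, v(3.25) ≈ 0.19691, v(3.5) ≈ 0.17377.
Sum = Δu · [v(2.25) + v(2.5) + v(2.75) + ...].
Sum ≈ 0.36445.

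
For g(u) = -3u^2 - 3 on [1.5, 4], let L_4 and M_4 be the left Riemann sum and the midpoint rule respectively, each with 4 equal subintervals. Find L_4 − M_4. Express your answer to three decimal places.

L_4 = -55.72265625.
M_4 ≈ -67.88086.
L_4 − M_4 ≈ 12.158.

12.158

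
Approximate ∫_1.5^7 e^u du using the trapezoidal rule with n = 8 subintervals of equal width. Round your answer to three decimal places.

Δu = (7 − 1.5)/8 = 0.6875.
f(1.5) ≈ 4.482, f(2.1875) ≈ 8.913, f(2.875) ≈ 17.725, f(3.5625) ≈ 35.251, f(4.25) ≈ 70.105, f(4.9375) ≈ 139.421, f(5.625) ≈ 277.272, f(6.3125) ≈ 551.422, f(7) ≈ 1096.633.
T_8 = (Δu/2)·[f(u_0) + 2f(u_1) + ... + 2f(u_{7}) + f(u_8)].
Sum ≈ 1134.834.

1134.834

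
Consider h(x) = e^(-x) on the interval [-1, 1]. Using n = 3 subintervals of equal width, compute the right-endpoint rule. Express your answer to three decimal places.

1.653

Δx = (1 − (-1))/3 = 2/3.
Right endpoints: -1/3, 1/3, 1.
h(-1/3) ≈ 1.396, h(1/3) ≈ 0.717, h(1) ≈ 0.368.
Sum = Δx · [h(-1/3) + h(1/3) + h(1)].
Sum ≈ 1.653.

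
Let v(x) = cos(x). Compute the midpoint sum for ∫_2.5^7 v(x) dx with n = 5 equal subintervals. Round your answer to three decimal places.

Δx = (7 − 2.5)/5 = 0.9.
Midpoints: 2.95, 3.85, 4.75, 5.65, 6.55.
v(2.95) ≈ -0.982, v(3.85) ≈ -0.759, v(4.75) ≈ 0.038, v(5.65) ≈ 0.806, v(6.55) ≈ 0.965.
Sum = Δx · [v(2.95) + v(3.85) + v(4.75) + v(5.65) + v(6.55)].
Sum ≈ 0.061.

0.061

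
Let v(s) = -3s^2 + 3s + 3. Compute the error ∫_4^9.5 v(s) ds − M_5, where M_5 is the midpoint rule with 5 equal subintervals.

Exact integral: ∫_4^9.5 v(s) ds = -665.5.
M_5 = -663.83625.
Error = -665.5 − (-663.83625) = -1.66375.

-1.66375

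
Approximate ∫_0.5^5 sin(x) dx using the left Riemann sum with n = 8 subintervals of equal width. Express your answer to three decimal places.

Δx = (5 − 0.5)/8 = 0.5625.
Left endpoints: 0.5, 1.0625, 1.625, 2.1875, 2.75, 3.3125, 3.875, 4.4375.
f(0.5) ≈ 0.479, f(1.0625) ≈ 0.874, f(1.625) ≈ 0.999, f(2.1875) ≈ 0.816, f(2.75) ≈ 0.382, f(3.3125) ≈ -0.170, f(3.875) ≈ -0.669, f(4.4375) ≈ -0.962.
Sum = Δx · [f(0.5) + f(1.0625) + f(1.625) + ...].
Sum ≈ 0.983.

0.983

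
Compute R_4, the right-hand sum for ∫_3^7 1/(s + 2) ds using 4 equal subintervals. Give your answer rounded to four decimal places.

0.5456

Δs = (7 − 3)/4 = 1.
Right endpoints: 4, 5, 6, 7.
f(4) = 1/6, f(5) = 1/7, f(6) = 0.125, f(7) = 1/9.
Sum = Δs · [f(4) + f(5) + f(6) + f(7)].
Sum ≈ 0.5456.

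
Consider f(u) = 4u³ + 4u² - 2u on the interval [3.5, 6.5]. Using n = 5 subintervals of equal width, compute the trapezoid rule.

Δu = (6.5 − 3.5)/5 = 0.6.
f(3.5) = 213.5, f(4.1) = 334.724, f(4.7) = 494.252, f(5.3) = 697.268, f(5.9) = 948.956, f(6.5) = 1254.5.
T_5 = (Δu/2)·[f(u_0) + 2f(u_1) + ... + 2f(u_{4}) + f(u_5)].
Sum = 1925.52.

1925.52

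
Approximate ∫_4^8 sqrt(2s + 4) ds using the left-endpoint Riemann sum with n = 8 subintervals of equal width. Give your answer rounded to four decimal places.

15.7045

Δs = (8 − 4)/8 = 0.5.
Left endpoints: 4, 4.5, 5, 5.5, 6, 6.5, 7, 7.5.
f(4) ≈ 3.4641, f(4.5) ≈ 3.6056, f(5) ≈ 3.7417, f(5.5) ≈ 3.8730, f(6) ≈ 4.0000, f(6.5) ≈ 4.1231, f(7) ≈ 4.2426, f(7.5) ≈ 4.3589.
Sum = Δs · [f(4) + f(4.5) + f(5) + ...].
Sum ≈ 15.7045.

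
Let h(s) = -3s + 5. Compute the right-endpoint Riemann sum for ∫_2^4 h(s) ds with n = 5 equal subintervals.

Δs = (4 − 2)/5 = 0.4.
Right endpoints: 2.4, 2.8, 3.2, 3.6, 4.
h(2.4) = -2.2, h(2.8) = -3.4, h(3.2) = -4.6, h(3.6) = -5.8, h(4) = -7.
Sum = Δs · [h(2.4) + h(2.8) + h(3.2) + h(3.6) + h(4)].
Sum = -9.2.

-9.2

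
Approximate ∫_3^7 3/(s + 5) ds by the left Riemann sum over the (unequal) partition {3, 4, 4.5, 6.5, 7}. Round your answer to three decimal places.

1.304

Subinterval widths: 1, 0.5, 2, 0.5.
Left endpoints: 3, 4, 4.5, 6.5.
f(3) = 0.375, f(4) = 1/3, f(4.5) = 6/19, f(6.5) = 6/23.
Sum = Σ Δs_i · f(s_i).
Sum ≈ 1.304.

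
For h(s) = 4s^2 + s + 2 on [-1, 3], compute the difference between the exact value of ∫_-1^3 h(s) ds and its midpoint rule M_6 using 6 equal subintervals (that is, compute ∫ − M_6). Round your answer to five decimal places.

Exact integral: ∫_-1^3 h(s) ds ≈ 49.3333333.
M_6 ≈ 48.7407407.
Error ≈ 49.3333333 − 48.7407407 ≈ 0.59259.

0.59259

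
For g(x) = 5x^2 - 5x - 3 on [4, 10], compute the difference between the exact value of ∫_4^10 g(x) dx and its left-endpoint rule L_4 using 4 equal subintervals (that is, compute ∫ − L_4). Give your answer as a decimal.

281.25

Exact integral: ∫_4^10 g(x) dx = 1332.
L_4 = 1050.75.
Error = 1332 − 1050.75 = 281.25.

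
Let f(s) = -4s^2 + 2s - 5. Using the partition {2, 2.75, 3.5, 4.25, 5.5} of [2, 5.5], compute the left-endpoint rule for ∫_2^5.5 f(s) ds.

-156.25

Subinterval widths: 0.75, 0.75, 0.75, 1.25.
Left endpoints: 2, 2.75, 3.5, 4.25.
f(2) = -17, f(2.75) = -29.75, f(3.5) = -47, f(4.25) = -68.75.
Sum = Σ Δs_i · f(s_i).
Sum = -156.25.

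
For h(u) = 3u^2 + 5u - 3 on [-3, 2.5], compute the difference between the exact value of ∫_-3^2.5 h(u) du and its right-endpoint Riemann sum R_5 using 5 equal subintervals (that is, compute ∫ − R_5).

-13.915

Exact integral: ∫_-3^2.5 h(u) du = 19.25.
R_5 = 33.165.
Error = 19.25 − 33.165 = -13.915.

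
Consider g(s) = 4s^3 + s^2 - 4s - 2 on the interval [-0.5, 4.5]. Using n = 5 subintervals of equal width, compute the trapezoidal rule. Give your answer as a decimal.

411.25

Δs = (4.5 − (-0.5))/5 = 1.
g(-0.5) = -0.25, g(0.5) = -3.25, g(1.5) = 7.75, g(2.5) = 56.75, g(3.5) = 167.75, g(4.5) = 364.75.
T_5 = (Δs/2)·[g(s_0) + 2g(s_1) + ... + 2g(s_{4}) + g(s_5)].
Sum = 411.25.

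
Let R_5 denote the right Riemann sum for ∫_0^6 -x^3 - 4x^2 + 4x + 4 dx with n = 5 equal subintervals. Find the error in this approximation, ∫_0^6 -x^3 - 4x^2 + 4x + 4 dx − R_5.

Exact integral: ∫_0^6 f(x) dx = -516.
R_5 = -736.32.
Error = -516 − (-736.32) = 220.32.

220.32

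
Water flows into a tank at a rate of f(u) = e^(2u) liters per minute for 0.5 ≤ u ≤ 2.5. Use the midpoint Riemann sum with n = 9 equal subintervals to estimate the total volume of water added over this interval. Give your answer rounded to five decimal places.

Δu = (2.5 − 0.5)/9 = 2/9.
Midpoints: 11/18, 5/6, 19/18, 23/18, 1.5, 31/18, 35/18, 13/6, 43/18.
f(11/18) ≈ 3.39472, f(5/6) ≈ 5.29449, f(19/18) ≈ 8.25741, f(23/18) ≈ 12.87845, f(1.5) ≈ 20.08554, f(31/18) ≈ 31.32588, f(35/18) ≈ 48.85657, f(13/6) ≈ 76.19786, f(43/18) ≈ 118.83997.
Sum = Δu · [f(11/18) + f(5/6) + f(19/18) + ...].
Sum ≈ 72.25131.

72.25131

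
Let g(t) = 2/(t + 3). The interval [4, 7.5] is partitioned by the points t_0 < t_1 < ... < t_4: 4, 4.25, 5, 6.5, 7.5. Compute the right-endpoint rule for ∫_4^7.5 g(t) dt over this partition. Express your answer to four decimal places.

Subinterval widths: 0.25, 0.75, 1.5, 1.
Right endpoints: 4.25, 5, 6.5, 7.5.
g(4.25) = 8/29, g(5) = 0.25, g(6.5) = 4/19, g(7.5) = 4/21.
Sum = Σ Δt_i · g(t_i).
Sum ≈ 0.7627.

0.7627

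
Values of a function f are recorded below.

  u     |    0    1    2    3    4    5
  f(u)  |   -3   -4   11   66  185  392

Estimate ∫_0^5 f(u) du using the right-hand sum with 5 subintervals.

650

Δu = 1.
Sum = 1·[(-4) + 11 + 66 + 185 + 392] = 650.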